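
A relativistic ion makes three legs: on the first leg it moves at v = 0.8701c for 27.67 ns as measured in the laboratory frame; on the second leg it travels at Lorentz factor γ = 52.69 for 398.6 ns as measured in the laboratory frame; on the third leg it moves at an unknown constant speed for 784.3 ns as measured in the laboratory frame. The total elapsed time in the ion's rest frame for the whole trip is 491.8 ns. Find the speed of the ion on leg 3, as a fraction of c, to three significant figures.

Leg 1: γ = 1/√(1 − 0.8701²) = 1/√0.2429 = 2.029; τ_1 = 27.67/2.029 = 13.64 ns.
Leg 2: γ = 52.69; τ_2 = 398.6/52.69 = 7.565 ns.
Leg 3: speed unknown; τ_3 = 784.3/γ_3.
Total proper time: 13.64 + 7.565 + τ_3 = 491.8, so τ_3 = 491.8 − 21.20 = 470.6 ns.
γ_3 = 784.3/470.6 = 1.667; β = √(1 − 1/γ²) = √0.6400.

β = 0.800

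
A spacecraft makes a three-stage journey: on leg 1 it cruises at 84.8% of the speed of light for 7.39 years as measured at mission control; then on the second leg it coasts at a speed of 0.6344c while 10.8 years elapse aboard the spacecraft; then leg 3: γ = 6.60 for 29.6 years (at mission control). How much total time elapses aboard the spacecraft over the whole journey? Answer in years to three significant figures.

Leg 1: β = 0.848; γ = 1/√(1 − 0.848²) = 1/√0.2809 = 1.887; τ_1 = 7.39/1.887 = 3.917 years.
Leg 2: 10.8 years is already measured aboard the spacecraft.
Leg 3: γ = 6.60; τ_3 = 29.6/6.600 = 4.485 years.
Total: 3.917 + 10.80 + 4.485 years.

τ = 19.2 years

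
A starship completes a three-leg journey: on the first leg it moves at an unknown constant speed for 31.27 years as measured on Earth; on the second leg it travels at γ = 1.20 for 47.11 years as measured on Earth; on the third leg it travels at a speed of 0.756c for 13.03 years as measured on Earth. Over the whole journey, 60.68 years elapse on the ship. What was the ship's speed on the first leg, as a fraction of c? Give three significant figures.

β = 0.911

Leg 1: speed unknown; τ_1 = 31.27/γ_1.
Leg 2: γ = 1.20; τ_2 = 47.11/1.200 = 39.26 years.
Leg 3: γ = 1/√(1 − 0.756²) = 1/√0.4285 = 1.528; τ_3 = 13.03/1.528 = 8.529 years.
Total proper time: τ_1 + 39.26 + 8.529 = 60.68, so τ_1 = 60.68 − 47.79 = 12.89 years.
γ_1 = 31.27/12.89 = 2.425; β = √(1 − 1/γ²) = √0.8300.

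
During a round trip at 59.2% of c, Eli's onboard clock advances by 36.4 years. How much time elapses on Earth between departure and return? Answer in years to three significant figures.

Δt = 45.2 years

β = 0.592; γ = 1/√(1 − 0.592²) = 1/√0.6495 = 1.241
Earth-frame duration is the dilated interval: Δt = γτ = 1.241 × 36.4 years.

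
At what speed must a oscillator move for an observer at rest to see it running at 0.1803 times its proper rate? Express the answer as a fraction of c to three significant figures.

β = 0.984

Rate ratio = 1/γ, so γ = 1/0.1803 = 5.546.
β = √(1 − 1/γ²) = √(1 − 0.1803²) = √0.9675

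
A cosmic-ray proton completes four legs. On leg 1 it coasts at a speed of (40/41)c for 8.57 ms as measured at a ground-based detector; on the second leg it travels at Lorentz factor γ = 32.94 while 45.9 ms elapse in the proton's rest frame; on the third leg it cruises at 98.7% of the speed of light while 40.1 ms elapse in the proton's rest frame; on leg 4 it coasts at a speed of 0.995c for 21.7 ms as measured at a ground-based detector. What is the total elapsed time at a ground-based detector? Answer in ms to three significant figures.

Δt = 1790 ms

Leg 1: 8.57 ms is already measured at a ground-based detector.
Leg 2: γ = 32.94; Δt_2 = 32.94 × 45.9 = 1512 ms.
Leg 3: β = 0.987; γ = 1/√(1 − 0.987²) = 1/√0.02583 = 6.222; Δt_3 = 6.222 × 40.1 = 249.5 ms.
Leg 4: 21.7 ms is already measured at a ground-based detector.
Total: 8.570 + 1512 + 249.5 + 21.70 ms.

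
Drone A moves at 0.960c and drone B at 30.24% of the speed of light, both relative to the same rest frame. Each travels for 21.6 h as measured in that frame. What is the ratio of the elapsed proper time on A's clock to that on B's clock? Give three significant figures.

A: γ = 1/√(1 − 0.960²) = 25/7 ≈ 3.571. B: β = 0.3024; γ = 1/√(1 − 0.3024²) = 1/√0.9086 = 1.049.
τ_A/τ_B = γ_B/γ_A = 1.049/3.571 = 0.2938, so τ_A/τ_B = 0.2938.

τ_A/τ_B = 0.294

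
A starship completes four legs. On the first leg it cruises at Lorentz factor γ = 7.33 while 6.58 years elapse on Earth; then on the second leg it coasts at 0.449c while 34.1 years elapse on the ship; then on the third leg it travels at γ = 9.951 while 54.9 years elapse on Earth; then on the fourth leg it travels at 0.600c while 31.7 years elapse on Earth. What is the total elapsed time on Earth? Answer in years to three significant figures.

Δt = 131 years

Leg 1: 6.58 years is already measured on Earth.
Leg 2: γ = 1/√(1 − 0.449²) = 1/√0.7984 = 1.119; Δt_2 = 1.119 × 34.1 = 38.16 years.
Leg 3: 54.9 years is already measured on Earth.
Leg 4: 31.7 years is already measured on Earth.
Total: 6.580 + 38.16 + 54.90 + 31.70 years.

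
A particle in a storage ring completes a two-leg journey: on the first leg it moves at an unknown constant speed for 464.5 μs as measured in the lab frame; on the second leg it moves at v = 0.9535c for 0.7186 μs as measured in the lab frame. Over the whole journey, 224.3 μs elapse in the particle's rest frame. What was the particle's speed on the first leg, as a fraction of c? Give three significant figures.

β = 0.876

Leg 1: speed unknown; τ_1 = 464.5/γ_1.
Leg 2: γ = 1/√(1 − 0.9535²) = 1/√0.09084 = 3.318; τ_2 = 0.7186/3.318 = 0.2166 μs.
Total proper time: τ_1 + 0.2166 = 224.3, so τ_1 = 224.3 − 0.2166 = 224.1 μs.
γ_1 = 464.5/224.1 = 2.073; β = √(1 − 1/γ²) = √0.7673.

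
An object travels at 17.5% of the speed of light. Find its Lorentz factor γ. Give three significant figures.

β = 0.175; γ = 1/√(1 − 0.175²) = 1/√0.9694 = 1.016

γ = 1.02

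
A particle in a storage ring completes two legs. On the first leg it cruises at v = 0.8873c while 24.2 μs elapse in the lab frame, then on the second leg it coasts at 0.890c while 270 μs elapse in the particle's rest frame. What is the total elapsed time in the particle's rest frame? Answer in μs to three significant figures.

Leg 1: γ = 1/√(1 − 0.8873²) = 1/√0.2127 = 2.168; τ_1 = 24.2/2.168 = 11.16 μs.
Leg 2: 270 μs is already measured in the particle's rest frame.
Total: 11.16 + 270.0 μs.

τ = 281 μs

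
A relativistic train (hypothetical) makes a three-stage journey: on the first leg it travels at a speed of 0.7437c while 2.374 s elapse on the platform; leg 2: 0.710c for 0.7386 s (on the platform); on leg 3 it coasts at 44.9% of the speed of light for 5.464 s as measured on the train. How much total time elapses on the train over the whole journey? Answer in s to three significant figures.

τ = 7.57 s

Leg 1: γ = 1/√(1 − 0.7437²) = 1/√0.4469 = 1.496; τ_1 = 2.374/1.496 = 1.587 s.
Leg 2: γ = 1/√(1 − 0.710²) = 1/√0.4959 = 1.420; τ_2 = 0.7386/1.420 = 0.5201 s.
Leg 3: 5.464 s is already measured on the train.
Total: 1.587 + 0.5201 + 5.464 s.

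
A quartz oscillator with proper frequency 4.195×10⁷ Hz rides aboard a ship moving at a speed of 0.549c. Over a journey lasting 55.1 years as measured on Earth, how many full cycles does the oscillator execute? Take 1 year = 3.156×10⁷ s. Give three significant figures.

γ = 1/√(1 − 0.549²) = 1/√0.6986 = 1.196
The oscillator's own cycle count is N = f × τ where τ is the proper time on the ship. τ = Δt/γ = 55.1/1.196 = 46.05 years = 1.453×10⁹ s.
N = 4.195×10⁷ × 1.453×10⁹ = 6.097×10¹⁶.

N = 6.10×10¹⁶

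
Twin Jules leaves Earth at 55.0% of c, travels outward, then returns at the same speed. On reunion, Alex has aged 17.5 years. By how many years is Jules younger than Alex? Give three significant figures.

β = 0.550; γ = 1/√(1 − 0.550²) = 1/√0.6975 = 1.197
Jules's elapsed proper time: τ = 17.5/1.197 = 14.62 years.
Age gap = Δt − τ = 17.5 − 14.62 years.

Δt − τ = 2.88 years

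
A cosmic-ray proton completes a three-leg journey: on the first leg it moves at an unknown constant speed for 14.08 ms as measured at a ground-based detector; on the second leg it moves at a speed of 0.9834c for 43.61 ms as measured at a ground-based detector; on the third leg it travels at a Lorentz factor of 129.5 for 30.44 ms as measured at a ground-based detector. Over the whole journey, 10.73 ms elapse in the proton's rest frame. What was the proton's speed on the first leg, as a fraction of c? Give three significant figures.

β = 0.983

Leg 1: speed unknown; τ_1 = 14.08/γ_1.
Leg 2: γ = 1/√(1 − 0.9834²) = 1/√0.03292 = 5.511; τ_2 = 43.61/5.511 = 7.913 ms.
Leg 3: γ = 129.5; τ_3 = 30.44/129.5 = 0.2351 ms.
Total proper time: τ_1 + 7.913 + 0.2351 = 10.73, so τ_1 = 10.73 − 8.148 = 2.582 ms.
γ_1 = 14.08/2.582 = 5.453; β = √(1 − 1/γ²) = √0.9664.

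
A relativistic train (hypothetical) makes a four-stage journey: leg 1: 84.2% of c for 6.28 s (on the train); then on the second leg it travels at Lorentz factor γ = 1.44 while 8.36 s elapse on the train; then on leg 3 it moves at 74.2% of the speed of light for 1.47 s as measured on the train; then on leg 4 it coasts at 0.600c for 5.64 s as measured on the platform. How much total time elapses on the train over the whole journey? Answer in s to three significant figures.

τ = 20.6 s

Leg 1: 6.28 s is already measured on the train.
Leg 2: 8.36 s is already measured on the train.
Leg 3: 1.47 s is already measured on the train.
Leg 4: γ = 1/√(1 − 0.600²) = 5/4 = 1.250; τ_4 = 5.64/1.250 = 4.512 s.
Total: 6.280 + 8.360 + 1.470 + 4.512 s.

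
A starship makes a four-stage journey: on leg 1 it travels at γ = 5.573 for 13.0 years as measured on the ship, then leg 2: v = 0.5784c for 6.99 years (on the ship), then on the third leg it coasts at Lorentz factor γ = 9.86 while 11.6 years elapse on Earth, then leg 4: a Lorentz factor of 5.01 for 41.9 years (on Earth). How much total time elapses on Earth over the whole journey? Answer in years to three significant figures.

Δt = 135 years

Leg 1: γ = 5.573; Δt_1 = 5.573 × 13.0 = 72.45 years.
Leg 2: γ = 1/√(1 − 0.5784²) = 1/√0.6655 = 1.226; Δt_2 = 1.226 × 6.99 = 8.569 years.
Leg 3: 11.6 years is already measured on Earth.
Leg 4: 41.9 years is already measured on Earth.
Total: 72.45 + 8.569 + 11.60 + 41.90 years.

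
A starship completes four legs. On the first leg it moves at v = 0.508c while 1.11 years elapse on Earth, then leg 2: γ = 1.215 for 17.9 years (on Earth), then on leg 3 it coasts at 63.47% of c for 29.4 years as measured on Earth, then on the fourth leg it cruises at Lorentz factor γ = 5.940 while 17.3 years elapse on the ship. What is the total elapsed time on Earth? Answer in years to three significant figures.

Leg 1: 1.11 years is already measured on Earth.
Leg 2: 17.9 years is already measured on Earth.
Leg 3: 29.4 years is already measured on Earth.
Leg 4: γ = 5.940; Δt_4 = 5.940 × 17.3 = 102.8 years.
Total: 1.110 + 17.90 + 29.40 + 102.8 years.

Δt = 151 years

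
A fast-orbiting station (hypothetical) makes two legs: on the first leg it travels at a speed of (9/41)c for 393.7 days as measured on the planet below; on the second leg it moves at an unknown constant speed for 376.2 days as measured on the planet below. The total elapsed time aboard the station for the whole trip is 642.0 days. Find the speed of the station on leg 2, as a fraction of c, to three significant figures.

β = 0.728

Leg 1: γ = 1/√(1 − (9/41)²) = 41/40 = 1.025; τ_1 = 393.7/1.025 = 384.1 days.
Leg 2: speed unknown; τ_2 = 376.2/γ_2.
Total proper time: 384.1 + τ_2 = 642.0, so τ_2 = 642.0 − 384.1 = 257.9 days.
γ_2 = 376.2/257.9 = 1.459; β = √(1 − 1/γ²) = √0.5300.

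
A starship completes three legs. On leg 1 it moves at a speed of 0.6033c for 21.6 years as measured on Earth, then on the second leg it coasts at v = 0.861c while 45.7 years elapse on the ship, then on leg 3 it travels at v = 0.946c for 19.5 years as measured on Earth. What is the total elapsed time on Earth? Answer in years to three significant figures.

Leg 1: 21.6 years is already measured on Earth.
Leg 2: γ = 1/√(1 − 0.861²) = 1/√0.2587 = 1.966; Δt_2 = 1.966 × 45.7 = 89.85 years.
Leg 3: 19.5 years is already measured on Earth.
Total: 21.60 + 89.85 + 19.50 years.

Δt = 131 years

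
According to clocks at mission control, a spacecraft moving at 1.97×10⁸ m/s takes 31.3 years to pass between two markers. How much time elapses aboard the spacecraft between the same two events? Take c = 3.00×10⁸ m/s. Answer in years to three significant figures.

β = 1.97×10⁸/3.00×10⁸ = 0.6567; γ = 1/√(1 − 0.6567²) = 1.326
The interval measured at mission control is the dilated one; the clock aboard the spacecraft measures the proper time τ = Δt/γ = 31.3/1.326 years.

τ = 23.6 years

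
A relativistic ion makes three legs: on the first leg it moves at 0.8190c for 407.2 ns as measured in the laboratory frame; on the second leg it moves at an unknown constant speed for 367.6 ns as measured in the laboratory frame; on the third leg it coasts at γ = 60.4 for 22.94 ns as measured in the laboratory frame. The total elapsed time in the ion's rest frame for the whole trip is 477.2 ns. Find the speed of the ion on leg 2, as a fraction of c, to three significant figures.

Leg 1: γ = 1/√(1 − 0.8190²) = 1/√0.3292 = 1.743; τ_1 = 407.2/1.743 = 233.6 ns.
Leg 2: speed unknown; τ_2 = 367.6/γ_2.
Leg 3: γ = 60.4; τ_3 = 22.94/60.40 = 0.3798 ns.
Total proper time: 233.6 + τ_2 + 0.3798 = 477.2, so τ_2 = 477.2 − 234.0 = 243.2 ns.
γ_2 = 367.6/243.2 = 1.512; β = √(1 − 1/γ²) = √0.5624.

β = 0.750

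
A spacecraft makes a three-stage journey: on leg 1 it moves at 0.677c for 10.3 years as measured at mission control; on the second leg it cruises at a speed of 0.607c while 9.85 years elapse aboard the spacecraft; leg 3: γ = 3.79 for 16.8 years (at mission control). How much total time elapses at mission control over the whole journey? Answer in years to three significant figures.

Leg 1: 10.3 years is already measured at mission control.
Leg 2: γ = 1/√(1 − 0.607²) = 1/√0.6316 = 1.258; Δt_2 = 1.258 × 9.85 = 12.39 years.
Leg 3: 16.8 years is already measured at mission control.
Total: 10.30 + 12.39 + 16.80 years.

Δt = 39.5 years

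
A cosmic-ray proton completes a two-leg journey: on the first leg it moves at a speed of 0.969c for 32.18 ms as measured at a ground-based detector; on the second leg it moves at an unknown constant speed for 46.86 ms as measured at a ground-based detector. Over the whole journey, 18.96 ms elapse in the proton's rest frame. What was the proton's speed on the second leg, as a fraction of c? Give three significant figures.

β = 0.972

Leg 1: γ = 1/√(1 − 0.969²) = 1/√0.06104 = 4.048; τ_1 = 32.18/4.048 = 7.950 ms.
Leg 2: speed unknown; τ_2 = 46.86/γ_2.
Total proper time: 7.950 + τ_2 = 18.96, so τ_2 = 18.96 − 7.950 = 11.01 ms.
γ_2 = 46.86/11.01 = 4.256; β = √(1 − 1/γ²) = √0.9448.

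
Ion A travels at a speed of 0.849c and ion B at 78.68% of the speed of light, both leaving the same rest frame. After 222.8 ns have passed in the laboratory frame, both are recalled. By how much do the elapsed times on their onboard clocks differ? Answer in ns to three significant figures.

A: γ = 1/√(1 − 0.849²) = 1/√0.2792 = 1.893; τ_A = 222.8/1.893 = 117.7 ns.
B: β = 0.7868; γ = 1/√(1 − 0.7868²) = 1/√0.3809 = 1.620; τ_B = 222.8/1.620 = 137.5 ns.

|τ_A − τ_B| = 19.8 ns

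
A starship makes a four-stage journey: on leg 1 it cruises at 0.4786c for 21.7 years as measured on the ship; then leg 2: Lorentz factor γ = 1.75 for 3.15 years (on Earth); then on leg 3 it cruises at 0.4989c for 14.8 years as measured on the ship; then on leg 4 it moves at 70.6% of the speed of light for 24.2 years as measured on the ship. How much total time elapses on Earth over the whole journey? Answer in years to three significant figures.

Leg 1: γ = 1/√(1 − 0.4786²) = 1/√0.7709 = 1.139; Δt_1 = 1.139 × 21.7 = 24.71 years.
Leg 2: 3.15 years is already measured on Earth.
Leg 3: γ = 1/√(1 − 0.4989²) = 1/√0.7511 = 1.154; Δt_3 = 1.154 × 14.8 = 17.08 years.
Leg 4: β = 0.706; γ = 1/√(1 − 0.706²) = 1/√0.5016 = 1.412; Δt_4 = 1.412 × 24.2 = 34.17 years.
Total: 24.71 + 3.150 + 17.08 + 34.17 years.

Δt = 79.1 years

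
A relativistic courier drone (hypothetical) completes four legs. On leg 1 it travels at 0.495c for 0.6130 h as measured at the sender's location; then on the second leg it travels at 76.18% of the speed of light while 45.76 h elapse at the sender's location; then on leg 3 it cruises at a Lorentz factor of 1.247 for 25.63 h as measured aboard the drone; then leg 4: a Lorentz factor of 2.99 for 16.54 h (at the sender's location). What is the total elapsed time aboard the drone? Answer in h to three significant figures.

τ = 61.3 h

Leg 1: γ = 1/√(1 − 0.495²) = 1/√0.7550 = 1.151; τ_1 = 0.6130/1.151 = 0.5326 h.
Leg 2: β = 0.7618; γ = 1/√(1 − 0.7618²) = 1/√0.4197 = 1.544; τ_2 = 45.76/1.544 = 29.64 h.
Leg 3: 25.63 h is already measured aboard the drone.
Leg 4: γ = 2.99; τ_4 = 16.54/2.990 = 5.532 h.
Total: 0.5326 + 29.64 + 25.63 + 5.532 h.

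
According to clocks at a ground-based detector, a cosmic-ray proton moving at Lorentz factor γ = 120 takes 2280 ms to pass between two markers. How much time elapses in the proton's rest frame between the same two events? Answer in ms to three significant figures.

τ = 19.0 ms

γ = 120
The interval measured at a ground-based detector is the dilated one; the clock in the proton's rest frame measures the proper time τ = Δt/γ = 2280/120.0 ms.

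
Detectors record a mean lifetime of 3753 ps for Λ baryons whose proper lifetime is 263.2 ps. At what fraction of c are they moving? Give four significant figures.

v = 0.9975c

γ = Δt/τ₀ = 3753/263.2 = 14.26
β = √(1 − 1/γ²) = √(1 − 0.004918) = √0.9951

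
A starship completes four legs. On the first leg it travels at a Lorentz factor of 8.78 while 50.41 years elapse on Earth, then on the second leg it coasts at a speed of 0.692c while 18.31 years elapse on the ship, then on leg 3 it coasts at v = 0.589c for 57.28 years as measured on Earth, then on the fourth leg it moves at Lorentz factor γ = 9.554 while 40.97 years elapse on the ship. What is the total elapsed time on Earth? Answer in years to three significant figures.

Leg 1: 50.41 years is already measured on Earth.
Leg 2: γ = 1/√(1 − 0.692²) = 1/√0.5211 = 1.385; Δt_2 = 1.385 × 18.31 = 25.36 years.
Leg 3: 57.28 years is already measured on Earth.
Leg 4: γ = 9.554; Δt_4 = 9.554 × 40.97 = 391.4 years.
Total: 50.41 + 25.36 + 57.28 + 391.4 years.

Δt = 524 years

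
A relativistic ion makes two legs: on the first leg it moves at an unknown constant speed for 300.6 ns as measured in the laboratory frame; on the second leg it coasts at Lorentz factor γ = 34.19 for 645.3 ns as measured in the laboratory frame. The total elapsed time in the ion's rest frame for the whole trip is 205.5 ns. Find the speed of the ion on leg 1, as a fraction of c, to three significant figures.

β = 0.784

Leg 1: speed unknown; τ_1 = 300.6/γ_1.
Leg 2: γ = 34.19; τ_2 = 645.3/34.19 = 18.87 ns.
Total proper time: τ_1 + 18.87 = 205.5, so τ_1 = 205.5 − 18.87 = 186.6 ns.
γ_1 = 300.6/186.6 = 1.611; β = √(1 − 1/γ²) = √0.6146.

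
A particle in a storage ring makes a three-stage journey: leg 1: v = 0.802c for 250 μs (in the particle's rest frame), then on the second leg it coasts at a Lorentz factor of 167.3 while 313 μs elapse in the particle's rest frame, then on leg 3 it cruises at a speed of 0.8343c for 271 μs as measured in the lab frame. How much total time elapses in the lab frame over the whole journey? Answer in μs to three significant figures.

Δt = 5.31×10⁴ μs

Leg 1: γ = 1/√(1 − 0.802²) = 1/√0.3568 = 1.674; Δt_1 = 1.674 × 250 = 418.5 μs.
Leg 2: γ = 167.3; Δt_2 = 167.3 × 313 = 5.236×10⁴ μs.
Leg 3: 271 μs is already measured in the lab frame.
Total: 418.5 + 5.236×10⁴ + 271.0 μs.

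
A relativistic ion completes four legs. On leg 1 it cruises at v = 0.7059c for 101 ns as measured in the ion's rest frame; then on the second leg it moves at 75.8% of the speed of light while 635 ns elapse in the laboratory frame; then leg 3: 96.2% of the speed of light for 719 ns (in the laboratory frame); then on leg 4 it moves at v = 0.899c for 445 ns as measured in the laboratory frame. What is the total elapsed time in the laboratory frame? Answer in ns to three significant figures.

Leg 1: γ = 1/√(1 − 0.7059²) = 1/√0.5017 = 1.412; Δt_1 = 1.412 × 101 = 142.6 ns.
Leg 2: 635 ns is already measured in the laboratory frame.
Leg 3: 719 ns is already measured in the laboratory frame.
Leg 4: 445 ns is already measured in the laboratory frame.
Total: 142.6 + 635.0 + 719.0 + 445.0 ns.

Δt = 1940 ns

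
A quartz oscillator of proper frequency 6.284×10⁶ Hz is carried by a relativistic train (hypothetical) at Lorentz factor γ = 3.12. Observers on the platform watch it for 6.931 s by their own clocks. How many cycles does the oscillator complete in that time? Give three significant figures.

γ = 3.12
During 6.931 s of lab time, the oscillator's proper time advances by τ = Δt/γ = 6.931/3.120 = 2.221 s = 2.221×10⁰ s.
N = f × τ = 6.284×10⁶ × 2.221×10⁰ = 1.396×10⁷.

N = 1.40×10⁷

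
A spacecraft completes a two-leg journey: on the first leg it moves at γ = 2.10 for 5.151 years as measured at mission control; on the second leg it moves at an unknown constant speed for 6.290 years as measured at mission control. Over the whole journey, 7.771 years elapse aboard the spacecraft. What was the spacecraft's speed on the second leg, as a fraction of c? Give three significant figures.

β = 0.534

Leg 1: γ = 2.10; τ_1 = 5.151/2.100 = 2.453 years.
Leg 2: speed unknown; τ_2 = 6.290/γ_2.
Total proper time: 2.453 + τ_2 = 7.771, so τ_2 = 7.771 − 2.453 = 5.318 years.
γ_2 = 6.290/5.318 = 1.183; β = √(1 − 1/γ²) = √0.2851.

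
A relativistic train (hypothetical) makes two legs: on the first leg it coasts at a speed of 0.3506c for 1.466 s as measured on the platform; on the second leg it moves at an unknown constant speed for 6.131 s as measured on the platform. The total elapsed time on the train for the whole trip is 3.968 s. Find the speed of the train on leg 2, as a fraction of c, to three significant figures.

β = 0.906

Leg 1: γ = 1/√(1 − 0.3506²) = 1/√0.8771 = 1.068; τ_1 = 1.466/1.068 = 1.373 s.
Leg 2: speed unknown; τ_2 = 6.131/γ_2.
Total proper time: 1.373 + τ_2 = 3.968, so τ_2 = 3.968 − 1.373 = 2.595 s.
γ_2 = 6.131/2.595 = 2.363; β = √(1 − 1/γ²) = √0.8208.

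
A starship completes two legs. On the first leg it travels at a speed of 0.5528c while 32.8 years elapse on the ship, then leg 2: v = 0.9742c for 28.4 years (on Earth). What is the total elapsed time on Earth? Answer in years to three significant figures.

Leg 1: γ = 1/√(1 − 0.5528²) = 1/√0.6944 = 1.200; Δt_1 = 1.200 × 32.8 = 39.36 years.
Leg 2: 28.4 years is already measured on Earth.
Total: 39.36 + 28.40 years.

Δt = 67.8 years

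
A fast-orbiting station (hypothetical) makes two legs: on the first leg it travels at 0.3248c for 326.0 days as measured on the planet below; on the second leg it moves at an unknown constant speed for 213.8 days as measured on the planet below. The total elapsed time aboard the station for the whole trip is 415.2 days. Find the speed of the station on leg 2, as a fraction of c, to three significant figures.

β = 0.866

Leg 1: γ = 1/√(1 − 0.3248²) = 1/√0.8945 = 1.057; τ_1 = 326.0/1.057 = 308.3 days.
Leg 2: speed unknown; τ_2 = 213.8/γ_2.
Total proper time: 308.3 + τ_2 = 415.2, so τ_2 = 415.2 − 308.3 = 106.9 days.
γ_2 = 213.8/106.9 = 2.000; β = √(1 − 1/γ²) = √0.7501.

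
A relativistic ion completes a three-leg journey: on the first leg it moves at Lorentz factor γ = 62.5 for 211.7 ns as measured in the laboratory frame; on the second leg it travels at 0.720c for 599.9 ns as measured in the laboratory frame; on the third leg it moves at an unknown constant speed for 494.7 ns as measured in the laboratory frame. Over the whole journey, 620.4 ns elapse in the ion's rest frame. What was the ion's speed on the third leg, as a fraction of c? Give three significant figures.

Leg 1: γ = 62.5; τ_1 = 211.7/62.50 = 3.387 ns.
Leg 2: γ = 1/√(1 − 0.720²) = 1/√0.4816 = 1.441; τ_2 = 599.9/1.441 = 416.3 ns.
Leg 3: speed unknown; τ_3 = 494.7/γ_3.
Total proper time: 3.387 + 416.3 + τ_3 = 620.4, so τ_3 = 620.4 − 419.7 = 200.7 ns.
γ_3 = 494.7/200.7 = 2.465; β = √(1 − 1/γ²) = √0.8354.

β = 0.914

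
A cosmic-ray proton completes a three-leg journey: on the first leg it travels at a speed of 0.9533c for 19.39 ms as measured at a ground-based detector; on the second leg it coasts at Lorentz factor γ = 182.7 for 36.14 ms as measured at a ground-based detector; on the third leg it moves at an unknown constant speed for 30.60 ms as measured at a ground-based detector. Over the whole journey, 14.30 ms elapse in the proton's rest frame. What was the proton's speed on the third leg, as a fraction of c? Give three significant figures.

β = 0.963

Leg 1: γ = 1/√(1 − 0.9533²) = 1/√0.09122 = 3.311; τ_1 = 19.39/3.311 = 5.856 ms.
Leg 2: γ = 182.7; τ_2 = 36.14/182.7 = 0.1978 ms.
Leg 3: speed unknown; τ_3 = 30.60/γ_3.
Total proper time: 5.856 + 0.1978 + τ_3 = 14.30, so τ_3 = 14.30 − 6.054 = 8.246 ms.
γ_3 = 30.60/8.246 = 3.711; β = √(1 − 1/γ²) = √0.9274.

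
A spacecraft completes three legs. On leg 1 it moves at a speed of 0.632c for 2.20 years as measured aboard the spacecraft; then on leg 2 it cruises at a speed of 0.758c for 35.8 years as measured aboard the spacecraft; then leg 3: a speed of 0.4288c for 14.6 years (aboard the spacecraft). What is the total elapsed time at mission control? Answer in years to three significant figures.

Leg 1: γ = 1/√(1 − 0.632²) = 1/√0.6006 = 1.290; Δt_1 = 1.290 × 2.20 = 2.839 years.
Leg 2: γ = 1/√(1 − 0.758²) = 1/√0.4254 = 1.533; Δt_2 = 1.533 × 35.8 = 54.89 years.
Leg 3: γ = 1/√(1 − 0.4288²) = 1/√0.8161 = 1.107; Δt_3 = 1.107 × 14.6 = 16.16 years.
Total: 2.839 + 54.89 + 16.16 years.

Δt = 73.9 years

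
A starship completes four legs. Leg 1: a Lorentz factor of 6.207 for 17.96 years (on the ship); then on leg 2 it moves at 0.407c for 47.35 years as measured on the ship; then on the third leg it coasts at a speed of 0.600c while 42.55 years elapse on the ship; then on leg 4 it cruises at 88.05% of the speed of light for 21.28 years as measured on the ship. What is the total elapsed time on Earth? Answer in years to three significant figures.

Leg 1: γ = 6.207; Δt_1 = 6.207 × 17.96 = 111.5 years.
Leg 2: γ = 1/√(1 − 0.407²) = 1/√0.8344 = 1.095; Δt_2 = 1.095 × 47.35 = 51.84 years.
Leg 3: γ = 1/√(1 − 0.600²) = 1/√0.6400 = 1.250; Δt_3 = 1.250 × 42.55 = 53.19 years.
Leg 4: β = 0.8805; γ = 1/√(1 − 0.8805²) = 1/√0.2247 = 2.109; Δt_4 = 2.109 × 21.28 = 44.89 years.
Total: 111.5 + 51.84 + 53.19 + 44.89 years.

Δt = 261 years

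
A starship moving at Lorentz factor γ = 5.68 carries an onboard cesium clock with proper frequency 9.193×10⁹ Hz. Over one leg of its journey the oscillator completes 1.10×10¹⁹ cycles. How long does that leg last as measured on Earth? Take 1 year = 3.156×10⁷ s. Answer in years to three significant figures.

Δt = 215 years

γ = 5.68
Proper time for N cycles: τ = N/f = 1.10×10¹⁹/(9.193×10⁹) = 1.197×10⁹ s = 37.91 years.
Lab-frame duration Δt = γτ = 5.680 × 37.91 = 215.4 years.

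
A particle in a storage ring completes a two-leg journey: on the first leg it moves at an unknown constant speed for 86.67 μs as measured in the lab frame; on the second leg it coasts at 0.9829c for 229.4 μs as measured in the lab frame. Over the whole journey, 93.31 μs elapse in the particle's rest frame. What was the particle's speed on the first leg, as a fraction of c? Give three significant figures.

Leg 1: speed unknown; τ_1 = 86.67/γ_1.
Leg 2: γ = 1/√(1 − 0.9829²) = 1/√0.03391 = 5.431; τ_2 = 229.4/5.431 = 42.24 μs.
Total proper time: τ_1 + 42.24 = 93.31, so τ_1 = 93.31 − 42.24 = 51.07 μs.
γ_1 = 86.67/51.07 = 1.697; β = √(1 − 1/γ²) = √0.6528.

β = 0.808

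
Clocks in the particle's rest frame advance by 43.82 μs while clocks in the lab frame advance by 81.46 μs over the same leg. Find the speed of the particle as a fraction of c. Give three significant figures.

The proper time is measured in the particle's rest frame (both events occur at the particle's location); Δt is measured in the lab frame. γ = Δt/τ = 81.46/43.82 = 1.859.
β = √(1 − 1/γ²) = √(1 − 0.2894) = √0.7106

v = 0.843c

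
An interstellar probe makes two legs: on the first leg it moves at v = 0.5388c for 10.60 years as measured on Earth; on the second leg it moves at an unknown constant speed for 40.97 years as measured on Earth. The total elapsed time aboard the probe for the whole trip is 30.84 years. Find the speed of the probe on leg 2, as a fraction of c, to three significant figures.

Leg 1: γ = 1/√(1 − 0.5388²) = 1/√0.7097 = 1.187; τ_1 = 10.60/1.187 = 8.930 years.
Leg 2: speed unknown; τ_2 = 40.97/γ_2.
Total proper time: 8.930 + τ_2 = 30.84, so τ_2 = 30.84 − 8.930 = 21.91 years.
γ_2 = 40.97/21.91 = 1.870; β = √(1 − 1/γ²) = √0.7140.

β = 0.845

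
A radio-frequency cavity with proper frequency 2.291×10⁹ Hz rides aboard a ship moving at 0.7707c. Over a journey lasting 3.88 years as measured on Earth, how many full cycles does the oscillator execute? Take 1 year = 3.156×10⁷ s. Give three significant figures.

N = 1.79×10¹⁷

γ = 1/√(1 − 0.7707²) = 1/√0.4060 = 1.569
The oscillator's own cycle count is N = f × τ where τ is the proper time on the ship. τ = Δt/γ = 3.88/1.569 = 2.472 years = 7.803×10⁷ s.
N = 2.291×10⁹ × 7.803×10⁷ = 1.788×10¹⁷.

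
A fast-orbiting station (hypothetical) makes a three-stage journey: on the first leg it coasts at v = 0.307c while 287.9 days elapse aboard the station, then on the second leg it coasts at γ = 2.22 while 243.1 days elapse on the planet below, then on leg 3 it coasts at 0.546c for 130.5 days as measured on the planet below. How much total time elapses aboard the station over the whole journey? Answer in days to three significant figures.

Leg 1: 287.9 days is already measured aboard the station.
Leg 2: γ = 2.22; τ_2 = 243.1/2.220 = 109.5 days.
Leg 3: γ = 1/√(1 − 0.546²) = 1/√0.7019 = 1.194; τ_3 = 130.5/1.194 = 109.3 days.
Total: 287.9 + 109.5 + 109.3 days.

τ = 507 days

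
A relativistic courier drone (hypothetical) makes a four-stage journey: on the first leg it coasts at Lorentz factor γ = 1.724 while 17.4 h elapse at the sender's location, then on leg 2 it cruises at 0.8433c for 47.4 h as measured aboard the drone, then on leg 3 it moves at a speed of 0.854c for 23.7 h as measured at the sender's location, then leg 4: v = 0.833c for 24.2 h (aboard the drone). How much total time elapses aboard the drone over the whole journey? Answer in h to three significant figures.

τ = 94.0 h

Leg 1: γ = 1.724; τ_1 = 17.4/1.724 = 10.09 h.
Leg 2: 47.4 h is already measured aboard the drone.
Leg 3: γ = 1/√(1 − 0.854²) = 1/√0.2707 = 1.922; τ_3 = 23.7/1.922 = 12.33 h.
Leg 4: 24.2 h is already measured aboard the drone.
Total: 10.09 + 47.40 + 12.33 + 24.20 h.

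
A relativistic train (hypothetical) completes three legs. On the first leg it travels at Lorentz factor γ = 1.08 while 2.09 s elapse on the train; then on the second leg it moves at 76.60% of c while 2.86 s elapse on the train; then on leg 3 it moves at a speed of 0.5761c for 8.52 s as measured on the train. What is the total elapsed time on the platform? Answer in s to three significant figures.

Δt = 17.1 s

Leg 1: γ = 1.08; Δt_1 = 1.080 × 2.09 = 2.257 s.
Leg 2: β = 0.7660; γ = 1/√(1 − 0.7660²) = 1/√0.4132 = 1.556; Δt_2 = 1.556 × 2.86 = 4.449 s.
Leg 3: γ = 1/√(1 − 0.5761²) = 1/√0.6681 = 1.223; Δt_3 = 1.223 × 8.52 = 10.42 s.
Total: 2.257 + 4.449 + 10.42 s.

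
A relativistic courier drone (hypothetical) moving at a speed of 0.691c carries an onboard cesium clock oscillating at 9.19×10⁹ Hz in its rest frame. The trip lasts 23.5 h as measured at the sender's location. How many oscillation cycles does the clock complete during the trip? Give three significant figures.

γ = 1/√(1 − 0.691²) = 1/√0.5225 = 1.383
The oscillator's own cycle count is N = f × τ where τ is the proper time aboard the drone. τ = Δt/γ = 23.5/1.383 = 16.99 h = 6.115×10⁴ s.
N = 9.19×10⁹ × 6.115×10⁴ = 5.620×10¹⁴.

N = 5.62×10¹⁴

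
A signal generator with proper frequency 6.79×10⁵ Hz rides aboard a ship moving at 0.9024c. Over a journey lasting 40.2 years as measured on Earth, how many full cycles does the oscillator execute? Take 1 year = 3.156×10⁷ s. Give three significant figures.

γ = 1/√(1 − 0.9024²) = 1/√0.1857 = 2.321
The oscillator's own cycle count is N = f × τ where τ is the proper time on the ship. τ = Δt/γ = 40.2/2.321 = 17.32 years = 5.467×10⁸ s.
N = 6.79×10⁵ × 5.467×10⁸ = 3.712×10¹⁴.

N = 3.71×10¹⁴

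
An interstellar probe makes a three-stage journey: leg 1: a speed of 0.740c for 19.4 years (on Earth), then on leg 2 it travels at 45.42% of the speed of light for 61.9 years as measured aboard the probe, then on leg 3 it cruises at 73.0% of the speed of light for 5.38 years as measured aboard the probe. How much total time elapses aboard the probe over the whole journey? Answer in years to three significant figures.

τ = 80.3 years

Leg 1: γ = 1/√(1 − 0.740²) = 1/√0.4524 = 1.487; τ_1 = 19.4/1.487 = 13.05 years.
Leg 2: 61.9 years is already measured aboard the probe.
Leg 3: 5.38 years is already measured aboard the probe.
Total: 13.05 + 61.90 + 5.380 years.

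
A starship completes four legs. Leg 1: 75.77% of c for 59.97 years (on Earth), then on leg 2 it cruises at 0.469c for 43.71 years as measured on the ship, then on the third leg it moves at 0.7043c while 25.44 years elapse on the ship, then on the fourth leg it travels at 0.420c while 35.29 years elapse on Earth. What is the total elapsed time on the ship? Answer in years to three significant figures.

Leg 1: β = 0.7577; γ = 1/√(1 − 0.7577²) = 1/√0.4259 = 1.532; τ_1 = 59.97/1.532 = 39.14 years.
Leg 2: 43.71 years is already measured on the ship.
Leg 3: 25.44 years is already measured on the ship.
Leg 4: γ = 1/√(1 − 0.420²) = 1/√0.8236 = 1.102; τ_4 = 35.29/1.102 = 32.03 years.
Total: 39.14 + 43.71 + 25.44 + 32.03 years.

τ = 140 years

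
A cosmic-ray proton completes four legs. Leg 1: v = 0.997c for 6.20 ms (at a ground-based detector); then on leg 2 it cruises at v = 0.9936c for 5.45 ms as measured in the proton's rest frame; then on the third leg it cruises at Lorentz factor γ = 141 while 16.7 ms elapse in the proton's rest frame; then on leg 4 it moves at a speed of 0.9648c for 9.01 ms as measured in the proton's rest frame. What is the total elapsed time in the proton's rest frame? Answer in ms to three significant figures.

τ = 31.6 ms

Leg 1: γ = 1/√(1 − 0.997²) = 1/√0.005991 = 12.92; τ_1 = 6.20/12.92 = 0.4799 ms.
Leg 2: 5.45 ms is already measured in the proton's rest frame.
Leg 3: 16.7 ms is already measured in the proton's rest frame.
Leg 4: 9.01 ms is already measured in the proton's rest frame.
Total: 0.4799 + 5.450 + 16.70 + 9.010 ms.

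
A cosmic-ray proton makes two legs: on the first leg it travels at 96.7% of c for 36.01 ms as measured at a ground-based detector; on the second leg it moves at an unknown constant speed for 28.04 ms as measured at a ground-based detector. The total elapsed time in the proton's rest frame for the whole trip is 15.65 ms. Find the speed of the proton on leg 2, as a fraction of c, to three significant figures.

Leg 1: β = 0.967; γ = 1/√(1 − 0.967²) = 1/√0.06491 = 3.925; τ_1 = 36.01/3.925 = 9.174 ms.
Leg 2: speed unknown; τ_2 = 28.04/γ_2.
Total proper time: 9.174 + τ_2 = 15.65, so τ_2 = 15.65 − 9.174 = 6.476 ms.
γ_2 = 28.04/6.476 = 4.330; β = √(1 − 1/γ²) = √0.9467.

β = 0.973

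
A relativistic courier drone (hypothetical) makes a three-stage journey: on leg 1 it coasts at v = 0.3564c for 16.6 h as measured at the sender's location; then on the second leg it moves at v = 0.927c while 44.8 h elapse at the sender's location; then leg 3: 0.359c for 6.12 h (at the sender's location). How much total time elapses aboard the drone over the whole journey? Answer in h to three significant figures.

Leg 1: γ = 1/√(1 − 0.3564²) = 1/√0.8730 = 1.070; τ_1 = 16.6/1.070 = 15.51 h.
Leg 2: γ = 1/√(1 − 0.927²) = 1/√0.1407 = 2.666; τ_2 = 44.8/2.666 = 16.80 h.
Leg 3: γ = 1/√(1 − 0.359²) = 1/√0.8711 = 1.071; τ_3 = 6.12/1.071 = 5.712 h.
Total: 15.51 + 16.80 + 5.712 h.

τ = 38.0 h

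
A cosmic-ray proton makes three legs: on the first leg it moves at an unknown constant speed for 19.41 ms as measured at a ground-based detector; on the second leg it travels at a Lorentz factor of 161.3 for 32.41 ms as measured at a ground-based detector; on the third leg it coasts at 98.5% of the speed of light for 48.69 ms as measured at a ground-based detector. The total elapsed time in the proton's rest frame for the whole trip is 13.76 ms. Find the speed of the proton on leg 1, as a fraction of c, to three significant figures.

Leg 1: speed unknown; τ_1 = 19.41/γ_1.
Leg 2: γ = 161.3; τ_2 = 32.41/161.3 = 0.2009 ms.
Leg 3: β = 0.985; γ = 1/√(1 − 0.985²) = 1/√0.02977 = 5.795; τ_3 = 48.69/5.795 = 8.402 ms.
Total proper time: τ_1 + 0.2009 + 8.402 = 13.76, so τ_1 = 13.76 − 8.603 = 5.157 ms.
γ_1 = 19.41/5.157 = 3.764; β = √(1 − 1/γ²) = √0.9294.

β = 0.964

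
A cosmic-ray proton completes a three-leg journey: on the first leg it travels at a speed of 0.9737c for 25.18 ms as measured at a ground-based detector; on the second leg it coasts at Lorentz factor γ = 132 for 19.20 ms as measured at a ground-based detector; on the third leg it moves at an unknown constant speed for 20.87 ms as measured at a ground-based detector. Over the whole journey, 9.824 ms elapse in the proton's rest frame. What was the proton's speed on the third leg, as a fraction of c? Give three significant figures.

β = 0.982

Leg 1: γ = 1/√(1 − 0.9737²) = 1/√0.05191 = 4.389; τ_1 = 25.18/4.389 = 5.737 ms.
Leg 2: γ = 132; τ_2 = 19.20/132.0 = 0.1455 ms.
Leg 3: speed unknown; τ_3 = 20.87/γ_3.
Total proper time: 5.737 + 0.1455 + τ_3 = 9.824, so τ_3 = 9.824 − 5.882 = 3.942 ms.
γ_3 = 20.87/3.942 = 5.295; β = √(1 − 1/γ²) = √0.9643.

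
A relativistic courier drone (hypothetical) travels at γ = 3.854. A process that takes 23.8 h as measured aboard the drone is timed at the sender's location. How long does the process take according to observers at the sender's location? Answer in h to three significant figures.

γ = 3.854
The interval measured aboard the drone is the proper time (both events occur at the same place in that frame); the lab-frame interval is Δt = γτ = 3.854 × 23.8 h.

Δt = 91.7 h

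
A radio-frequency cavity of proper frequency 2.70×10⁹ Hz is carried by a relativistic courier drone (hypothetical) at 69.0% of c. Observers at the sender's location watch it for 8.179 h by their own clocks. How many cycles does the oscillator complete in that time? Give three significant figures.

N = 5.75×10¹³

β = 0.690; γ = 1/√(1 − 0.690²) = 1/√0.5239 = 1.382
During 8.179 h of lab time, the oscillator's proper time advances by τ = Δt/γ = 8.179/1.382 = 5.920 h = 2.131×10⁴ s.
N = f × τ = 2.70×10⁹ × 2.131×10⁴ = 5.754×10¹³.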